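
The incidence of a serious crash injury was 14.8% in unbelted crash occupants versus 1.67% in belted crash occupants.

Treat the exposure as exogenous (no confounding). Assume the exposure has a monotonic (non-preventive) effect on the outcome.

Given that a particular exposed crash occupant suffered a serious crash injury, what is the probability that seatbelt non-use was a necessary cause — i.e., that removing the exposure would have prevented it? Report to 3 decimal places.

PN ≈ 0.887

p₁ = 0.148, p₀ = 0.0167.
Under exogeneity and monotonicity, PN = (p₁ − p₀) / p₁.
PN = (0.148 − 0.0167) / 0.148 = 0.1313 / 0.148 ≈ 0.8872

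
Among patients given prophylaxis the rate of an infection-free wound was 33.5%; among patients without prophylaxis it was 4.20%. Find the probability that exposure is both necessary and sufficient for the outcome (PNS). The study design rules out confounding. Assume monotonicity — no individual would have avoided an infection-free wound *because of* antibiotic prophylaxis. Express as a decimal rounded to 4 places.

p₁ = 0.335, p₀ = 0.042.
Under exogeneity and monotonicity, PNS = p₁ − p₀.
PNS = 0.335 − 0.042 = 0.293

PNS ≈ 0.2930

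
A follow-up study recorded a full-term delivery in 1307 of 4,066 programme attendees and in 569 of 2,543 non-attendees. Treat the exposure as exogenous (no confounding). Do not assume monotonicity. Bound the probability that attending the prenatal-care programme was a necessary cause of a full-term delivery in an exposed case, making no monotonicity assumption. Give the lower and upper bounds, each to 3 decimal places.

p₁ = P(outcome | exposed) = 1307/4066 = 0.32145
p₀ = P(outcome | unexposed) = 569/2543 = 0.22375
Under exogeneity alone the bounds on PN are max{0,(p₁−p₀)/p₁} ≤ PN ≤ min{1,(1−p₀)/p₁}.
  lower = (p₁ − p₀)/p₁ = 0.097695 / 0.32145 ≈ 0.3039
  upper = min{1, (1 − p₀)/p₁} = 0.77625 / 0.32145 ≈ 2.4149 → capped at 1

0.304 ≤ PN ≤ 1.000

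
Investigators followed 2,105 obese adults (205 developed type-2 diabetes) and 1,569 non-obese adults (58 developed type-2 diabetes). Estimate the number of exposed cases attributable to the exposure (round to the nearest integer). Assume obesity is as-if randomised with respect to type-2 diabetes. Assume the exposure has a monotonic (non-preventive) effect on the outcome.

p₁ = P(outcome | exposed) = 205/2105 = 0.097387
p₀ = P(outcome | unexposed) = 58/1569 = 0.036966
PN = (p₁ − p₀)/p₁ = (0.097387 − 0.036966) / 0.097387 ≈ 0.62042.
Attributable cases ≈ PN × (exposed cases) = 0.62042 × 205 ≈ 127.19.

about 127 cases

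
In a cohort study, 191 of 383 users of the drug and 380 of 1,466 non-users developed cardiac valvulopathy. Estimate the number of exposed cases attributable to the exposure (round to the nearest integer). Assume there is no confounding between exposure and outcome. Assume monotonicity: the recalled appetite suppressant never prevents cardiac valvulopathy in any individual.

p₁ = P(outcome | exposed) = 191/383 = 0.49869
p₀ = P(outcome | unexposed) = 380/1466 = 0.25921
PN = (p₁ − p₀)/p₁ = (0.49869 − 0.25921) / 0.49869 ≈ 0.48023.
Attributable cases ≈ PN × (exposed cases) = 0.48023 × 191 ≈ 91.72.

about 92 cases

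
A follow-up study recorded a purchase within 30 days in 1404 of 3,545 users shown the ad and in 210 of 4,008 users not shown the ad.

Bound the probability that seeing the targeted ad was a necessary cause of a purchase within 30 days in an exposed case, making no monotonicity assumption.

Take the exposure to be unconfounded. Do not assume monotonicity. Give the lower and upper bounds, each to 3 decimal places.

0.868 ≤ PN ≤ 1.000

p₁ = P(outcome | exposed) = 1404/3545 = 0.39605
p₀ = P(outcome | unexposed) = 210/4008 = 0.052395
Under exogeneity alone the bounds on PN are max{0,(p₁−p₀)/p₁} ≤ PN ≤ min{1,(1−p₀)/p₁}.
  lower = (p₁ − p₀)/p₁ = 0.34366 / 0.39605 ≈ 0.8677
  upper = min{1, (1 − p₀)/p₁} = 0.9476 / 0.39605 ≈ 2.3926 → capped at 1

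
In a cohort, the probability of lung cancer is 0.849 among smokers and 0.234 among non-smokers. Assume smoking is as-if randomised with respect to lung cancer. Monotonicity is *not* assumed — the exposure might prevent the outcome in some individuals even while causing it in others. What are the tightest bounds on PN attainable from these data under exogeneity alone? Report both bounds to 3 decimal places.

Let p₁ = 0.849, p₀ = 0.234.
Under exogeneity alone the bounds on PN are max{0,(p₁−p₀)/p₁} ≤ PN ≤ min{1,(1−p₀)/p₁}.
  lower = (p₁ − p₀)/p₁ = 0.615 / 0.849 ≈ 0.7244
  upper = min{1, (1 − p₀)/p₁} = 0.766 / 0.849 ≈ 0.9022

0.724 ≤ PN ≤ 0.902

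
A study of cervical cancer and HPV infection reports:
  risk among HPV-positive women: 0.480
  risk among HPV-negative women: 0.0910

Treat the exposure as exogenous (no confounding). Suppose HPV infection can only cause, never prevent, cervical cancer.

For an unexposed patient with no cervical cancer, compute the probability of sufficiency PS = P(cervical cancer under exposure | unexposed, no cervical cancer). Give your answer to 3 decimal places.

Let p₁ = 0.48, p₀ = 0.091.
Under exogeneity and monotonicity, PS = (p₁ − p₀) / (1 − p₀).
PS = (0.48 − 0.091) / (1 − 0.091) = 0.389 / 0.909 ≈ 0.4279

PS ≈ 0.428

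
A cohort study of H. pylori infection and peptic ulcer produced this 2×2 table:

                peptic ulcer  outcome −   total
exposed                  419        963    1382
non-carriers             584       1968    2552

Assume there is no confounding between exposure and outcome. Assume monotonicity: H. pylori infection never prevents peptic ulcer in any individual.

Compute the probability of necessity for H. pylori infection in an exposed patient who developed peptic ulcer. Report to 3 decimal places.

p₁ = P(outcome | exposed) = 419/1382 = 0.30318
p₀ = P(outcome | unexposed) = 584/2552 = 0.22884
Under exogeneity and monotonicity, PN = (p₁ − p₀) / p₁.
PN = (0.30318 − 0.22884) / 0.30318 = 0.074344 / 0.30318 ≈ 0.2452

PN ≈ 0.245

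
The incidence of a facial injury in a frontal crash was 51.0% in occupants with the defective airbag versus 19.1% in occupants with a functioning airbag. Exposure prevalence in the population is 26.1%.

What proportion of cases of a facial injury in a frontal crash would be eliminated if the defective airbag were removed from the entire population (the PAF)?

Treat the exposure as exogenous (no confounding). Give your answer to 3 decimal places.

p₁ = 0.51, p₀ = 0.191.
Overall risk P(Y=1) = π·p₁ + (1−π)·p₀ = 0.261×0.51 + 0.739×0.191 = 0.27426.
Under exogeneity, PAF = [P(Y=1) − p₀] / P(Y=1).
PAF = (0.27426 − 0.191) / 0.27426 ≈ 0.3036

PAF ≈ 0.304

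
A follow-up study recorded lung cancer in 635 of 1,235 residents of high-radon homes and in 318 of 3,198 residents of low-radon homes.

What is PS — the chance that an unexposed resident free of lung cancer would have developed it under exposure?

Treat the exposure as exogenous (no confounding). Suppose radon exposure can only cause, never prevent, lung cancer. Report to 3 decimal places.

PS ≈ 0.461

p₁ = P(outcome | exposed) = 635/1235 = 0.51417
p₀ = P(outcome | unexposed) = 318/3198 = 0.099437
Under exogeneity and monotonicity, PS = (p₁ − p₀) / (1 − p₀).
PS = (0.51417 − 0.099437) / (1 − 0.099437) = 0.41473 / 0.90056 ≈ 0.4605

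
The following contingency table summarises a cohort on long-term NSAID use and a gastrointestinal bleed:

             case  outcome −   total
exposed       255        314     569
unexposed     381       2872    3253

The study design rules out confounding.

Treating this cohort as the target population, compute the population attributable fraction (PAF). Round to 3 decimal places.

PAF ≈ 0.296

p₁ = P(outcome | exposed) = 255/569 = 0.44815
p₀ = P(outcome | unexposed) = 381/3253 = 0.11712
Exposure prevalence π = 569/3822 = 0.14887; overall risk P(Y=1) = 0.16641.
Under exogeneity, PAF = [P(Y=1) − p₀]/P(Y=1).
PAF = (0.16641 − 0.11712) / 0.16641 ≈ 0.2962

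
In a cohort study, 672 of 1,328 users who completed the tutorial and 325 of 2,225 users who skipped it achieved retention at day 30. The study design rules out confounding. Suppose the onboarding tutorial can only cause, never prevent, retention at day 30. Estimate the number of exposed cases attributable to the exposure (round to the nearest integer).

about 478 cases

p₁ = P(outcome | exposed) = 672/1328 = 0.50602
p₀ = P(outcome | unexposed) = 325/2225 = 0.14607
PN = (p₁ − p₀)/p₁ = (0.50602 − 0.14607) / 0.50602 ≈ 0.71134.
Attributable cases ≈ PN × (exposed cases) = 0.71134 × 672 ≈ 478.02.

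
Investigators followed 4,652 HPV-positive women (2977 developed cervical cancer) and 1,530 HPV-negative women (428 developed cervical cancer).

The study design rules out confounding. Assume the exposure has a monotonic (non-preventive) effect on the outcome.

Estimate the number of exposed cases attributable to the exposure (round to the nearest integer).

about 1676 cases

p₁ = P(outcome | exposed) = 2977/4652 = 0.63994
p₀ = P(outcome | unexposed) = 428/1530 = 0.27974
PN = (p₁ − p₀)/p₁ = (0.63994 − 0.27974) / 0.63994 ≈ 0.56287.
Attributable cases ≈ PN × (exposed cases) = 0.56287 × 2977 ≈ 1675.66.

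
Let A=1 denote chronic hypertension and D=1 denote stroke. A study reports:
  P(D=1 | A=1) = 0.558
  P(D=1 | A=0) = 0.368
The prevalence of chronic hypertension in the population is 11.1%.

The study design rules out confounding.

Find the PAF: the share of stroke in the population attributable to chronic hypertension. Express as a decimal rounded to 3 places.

PAF ≈ 0.054

Let p₁ = 0.558, p₀ = 0.368.
Overall risk P(Y=1) = π·p₁ + (1−π)·p₀ = 0.111×0.558 + 0.889×0.368 = 0.38909.
Under exogeneity, PAF = [P(Y=1) − p₀] / P(Y=1).
PAF = (0.38909 − 0.368) / 0.38909 ≈ 0.0542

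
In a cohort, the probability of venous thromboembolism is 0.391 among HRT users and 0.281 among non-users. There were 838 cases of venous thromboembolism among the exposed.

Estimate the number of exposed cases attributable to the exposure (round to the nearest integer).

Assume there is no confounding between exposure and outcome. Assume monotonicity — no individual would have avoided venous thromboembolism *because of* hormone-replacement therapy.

about 236 cases

Let p₁ = 0.391, p₀ = 0.281.
PN = (p₁ − p₀)/p₁ = (0.391 − 0.281) / 0.391 ≈ 0.28133.
Attributable cases ≈ PN × (exposed cases) = 0.28133 × 838 ≈ 235.75.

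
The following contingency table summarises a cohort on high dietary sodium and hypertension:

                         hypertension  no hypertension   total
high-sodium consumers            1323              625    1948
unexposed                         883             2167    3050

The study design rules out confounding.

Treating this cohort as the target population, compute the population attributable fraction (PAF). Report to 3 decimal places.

p₁ = P(outcome | exposed) = 1323/1948 = 0.67916
p₀ = P(outcome | unexposed) = 883/3050 = 0.28951
Exposure prevalence π = 1948/4998 = 0.38976; overall risk P(Y=1) = 0.44138.
Under exogeneity, PAF = [P(Y=1) − p₀]/P(Y=1).
PAF = (0.44138 − 0.28951) / 0.44138 ≈ 0.3441

PAF ≈ 0.344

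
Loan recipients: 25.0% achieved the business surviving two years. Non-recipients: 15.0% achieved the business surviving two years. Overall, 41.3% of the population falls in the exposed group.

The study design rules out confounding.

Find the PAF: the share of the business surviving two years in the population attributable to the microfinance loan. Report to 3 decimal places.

PAF ≈ 0.216

p₁ = 0.25, p₀ = 0.15.
Overall risk P(Y=1) = π·p₁ + (1−π)·p₀ = 0.413×0.25 + 0.587×0.15 = 0.1913.
Under exogeneity, PAF = [P(Y=1) − p₀] / P(Y=1).
PAF = (0.1913 − 0.15) / 0.1913 ≈ 0.2159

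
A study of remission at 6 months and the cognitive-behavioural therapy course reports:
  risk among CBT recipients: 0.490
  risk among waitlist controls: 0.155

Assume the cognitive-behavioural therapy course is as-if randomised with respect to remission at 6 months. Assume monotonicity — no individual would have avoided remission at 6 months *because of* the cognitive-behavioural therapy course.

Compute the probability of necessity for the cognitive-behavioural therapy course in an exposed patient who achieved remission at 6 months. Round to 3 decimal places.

PN ≈ 0.684

Let p₁ = 0.49, p₀ = 0.155.
Under exogeneity and monotonicity, PN = (p₁ − p₀) / p₁.
PN = (0.49 − 0.155) / 0.49 = 0.335 / 0.49 ≈ 0.6837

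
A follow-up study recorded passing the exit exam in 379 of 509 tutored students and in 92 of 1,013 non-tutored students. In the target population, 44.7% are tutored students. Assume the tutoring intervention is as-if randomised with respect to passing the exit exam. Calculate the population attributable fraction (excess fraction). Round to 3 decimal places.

p₁ = P(outcome | exposed) = 379/509 = 0.7446
p₀ = P(outcome | unexposed) = 92/1013 = 0.090819
Overall risk P(Y=1) = π·p₁ + (1−π)·p₀ = 0.447×0.7446 + 0.553×0.090819 = 0.38306.
Under exogeneity, PAF = [P(Y=1) − p₀] / P(Y=1).
PAF = (0.38306 − 0.090819) / 0.38306 ≈ 0.7629

PAF ≈ 0.763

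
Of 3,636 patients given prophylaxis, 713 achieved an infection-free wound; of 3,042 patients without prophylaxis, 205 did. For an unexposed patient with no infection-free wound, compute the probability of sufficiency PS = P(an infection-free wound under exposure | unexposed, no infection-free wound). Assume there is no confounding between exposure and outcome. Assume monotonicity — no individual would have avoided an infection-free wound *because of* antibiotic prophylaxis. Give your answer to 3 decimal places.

p₁ = P(outcome | exposed) = 713/3636 = 0.19609
p₀ = P(outcome | unexposed) = 205/3042 = 0.06739
Under exogeneity and monotonicity, PS = (p₁ − p₀) / (1 − p₀).
PS = (0.19609 − 0.06739) / (1 − 0.06739) = 0.1287 / 0.93261 ≈ 0.1380

PS ≈ 0.138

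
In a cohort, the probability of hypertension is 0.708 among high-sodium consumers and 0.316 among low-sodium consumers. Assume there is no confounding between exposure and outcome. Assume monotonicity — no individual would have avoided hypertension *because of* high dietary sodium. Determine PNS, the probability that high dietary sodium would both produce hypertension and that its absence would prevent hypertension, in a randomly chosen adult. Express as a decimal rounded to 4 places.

PNS ≈ 0.3920

Let p₁ = 0.708, p₀ = 0.316.
Under exogeneity and monotonicity, PNS = p₁ − p₀.
PNS = 0.708 − 0.316 = 0.392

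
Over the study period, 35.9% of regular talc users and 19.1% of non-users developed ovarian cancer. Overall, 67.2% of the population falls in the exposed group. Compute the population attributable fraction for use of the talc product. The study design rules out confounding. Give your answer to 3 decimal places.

PAF ≈ 0.371

p₁ = 0.359, p₀ = 0.191.
Overall risk P(Y=1) = π·p₁ + (1−π)·p₀ = 0.672×0.359 + 0.328×0.191 = 0.3039.
Under exogeneity, PAF = [P(Y=1) − p₀] / P(Y=1).
PAF = (0.3039 − 0.191) / 0.3039 ≈ 0.3715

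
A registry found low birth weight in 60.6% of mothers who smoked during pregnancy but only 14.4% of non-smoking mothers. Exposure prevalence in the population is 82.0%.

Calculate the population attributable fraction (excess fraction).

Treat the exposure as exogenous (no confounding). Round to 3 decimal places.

p₁ = 0.606, p₀ = 0.144.
Overall risk P(Y=1) = π·p₁ + (1−π)·p₀ = 0.82×0.606 + 0.18×0.144 = 0.52284.
Under exogeneity, PAF = [P(Y=1) − p₀] / P(Y=1).
PAF = (0.52284 − 0.144) / 0.52284 ≈ 0.7246

PAF ≈ 0.725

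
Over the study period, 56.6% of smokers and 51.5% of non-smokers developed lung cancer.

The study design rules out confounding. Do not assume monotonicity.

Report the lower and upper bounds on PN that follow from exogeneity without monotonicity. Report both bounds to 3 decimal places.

p₁ = 0.566, p₀ = 0.515.
Under exogeneity alone the bounds on PN are max{0,(p₁−p₀)/p₁} ≤ PN ≤ min{1,(1−p₀)/p₁}.
  lower = (p₁ − p₀)/p₁ = 0.051 / 0.566 ≈ 0.0901
  upper = min{1, (1 − p₀)/p₁} = 0.485 / 0.566 ≈ 0.8569

0.090 ≤ PN ≤ 0.857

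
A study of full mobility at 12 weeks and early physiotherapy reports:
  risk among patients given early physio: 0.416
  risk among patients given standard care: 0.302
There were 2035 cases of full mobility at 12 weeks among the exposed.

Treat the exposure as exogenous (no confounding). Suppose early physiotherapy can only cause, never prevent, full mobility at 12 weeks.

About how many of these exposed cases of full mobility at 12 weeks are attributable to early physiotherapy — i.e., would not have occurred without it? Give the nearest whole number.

about 558 cases

Let p₁ = 0.416, p₀ = 0.302.
PN = (p₁ − p₀)/p₁ = (0.416 − 0.302) / 0.416 ≈ 0.27404.
Attributable cases ≈ PN × (exposed cases) = 0.27404 × 2035 ≈ 557.67.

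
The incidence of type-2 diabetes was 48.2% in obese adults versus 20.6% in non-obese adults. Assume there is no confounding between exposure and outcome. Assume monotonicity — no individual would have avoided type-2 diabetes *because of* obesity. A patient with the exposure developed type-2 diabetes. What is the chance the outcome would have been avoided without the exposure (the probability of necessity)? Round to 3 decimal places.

p₁ = 0.482, p₀ = 0.206.
Under exogeneity and monotonicity, PN = (p₁ − p₀) / p₁.
PN = (0.482 − 0.206) / 0.482 = 0.276 / 0.482 ≈ 0.5726

PN ≈ 0.573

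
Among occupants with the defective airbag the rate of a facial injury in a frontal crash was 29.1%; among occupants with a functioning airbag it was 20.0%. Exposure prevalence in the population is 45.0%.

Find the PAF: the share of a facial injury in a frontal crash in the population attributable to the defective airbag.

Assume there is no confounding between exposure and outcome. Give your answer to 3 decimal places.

p₁ = 0.291, p₀ = 0.2.
Overall risk P(Y=1) = π·p₁ + (1−π)·p₀ = 0.45×0.291 + 0.55×0.2 = 0.24095.
Under exogeneity, PAF = [P(Y=1) − p₀] / P(Y=1).
PAF = (0.24095 − 0.2) / 0.24095 ≈ 0.1700

PAF ≈ 0.170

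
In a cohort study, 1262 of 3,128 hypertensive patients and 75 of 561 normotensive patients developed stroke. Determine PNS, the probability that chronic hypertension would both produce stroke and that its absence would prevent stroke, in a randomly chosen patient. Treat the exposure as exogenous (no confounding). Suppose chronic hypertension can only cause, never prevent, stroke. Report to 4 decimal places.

PNS ≈ 0.2698

p₁ = P(outcome | exposed) = 1262/3128 = 0.40345
p₀ = P(outcome | unexposed) = 75/561 = 0.13369
Under exogeneity and monotonicity, PNS = p₁ − p₀.
PNS = 0.40345 − 0.13369 = 0.26976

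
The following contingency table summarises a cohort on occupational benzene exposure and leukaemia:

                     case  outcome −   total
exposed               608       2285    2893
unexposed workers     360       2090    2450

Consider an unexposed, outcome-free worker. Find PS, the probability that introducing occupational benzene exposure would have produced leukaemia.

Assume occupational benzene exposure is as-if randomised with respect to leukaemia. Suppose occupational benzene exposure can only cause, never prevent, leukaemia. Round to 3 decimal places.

PS ≈ 0.074

p₁ = P(outcome | exposed) = 608/2893 = 0.21016
p₀ = P(outcome | unexposed) = 360/2450 = 0.14694
Under exogeneity and monotonicity, PS = (p₁ − p₀)/(1 − p₀).
PS = (0.21016 − 0.14694) / 0.85306 ≈ 0.0741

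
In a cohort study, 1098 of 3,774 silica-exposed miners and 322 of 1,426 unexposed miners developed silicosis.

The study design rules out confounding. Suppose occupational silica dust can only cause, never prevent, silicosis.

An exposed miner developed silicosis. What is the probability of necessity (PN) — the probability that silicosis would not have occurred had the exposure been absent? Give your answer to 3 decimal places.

PN ≈ 0.224

p₁ = P(outcome | exposed) = 1098/3774 = 0.29094
p₀ = P(outcome | unexposed) = 322/1426 = 0.22581
Under exogeneity and monotonicity, PN = (p₁ − p₀) / p₁.
PN = (0.29094 − 0.22581) / 0.29094 = 0.065132 / 0.29094 ≈ 0.2239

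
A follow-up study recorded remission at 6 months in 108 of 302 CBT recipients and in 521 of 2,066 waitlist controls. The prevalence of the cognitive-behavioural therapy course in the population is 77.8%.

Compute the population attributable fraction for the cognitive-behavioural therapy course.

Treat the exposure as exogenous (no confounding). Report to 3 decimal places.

PAF ≈ 0.245

p₁ = P(outcome | exposed) = 108/302 = 0.35762
p₀ = P(outcome | unexposed) = 521/2066 = 0.25218
Overall risk P(Y=1) = π·p₁ + (1−π)·p₀ = 0.778×0.35762 + 0.222×0.25218 = 0.33421.
Under exogeneity, PAF = [P(Y=1) − p₀] / P(Y=1).
PAF = (0.33421 − 0.25218) / 0.33421 ≈ 0.2454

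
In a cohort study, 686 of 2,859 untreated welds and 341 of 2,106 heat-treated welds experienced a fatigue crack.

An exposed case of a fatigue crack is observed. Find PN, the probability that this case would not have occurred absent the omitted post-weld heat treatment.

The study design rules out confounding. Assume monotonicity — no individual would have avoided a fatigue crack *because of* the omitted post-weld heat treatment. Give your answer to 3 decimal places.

p₁ = P(outcome | exposed) = 686/2859 = 0.23994
p₀ = P(outcome | unexposed) = 341/2106 = 0.16192
Under exogeneity and monotonicity, PN = (p₁ − p₀) / p₁.
PN = (0.23994 − 0.16192) / 0.23994 = 0.078026 / 0.23994 ≈ 0.3252

PN ≈ 0.325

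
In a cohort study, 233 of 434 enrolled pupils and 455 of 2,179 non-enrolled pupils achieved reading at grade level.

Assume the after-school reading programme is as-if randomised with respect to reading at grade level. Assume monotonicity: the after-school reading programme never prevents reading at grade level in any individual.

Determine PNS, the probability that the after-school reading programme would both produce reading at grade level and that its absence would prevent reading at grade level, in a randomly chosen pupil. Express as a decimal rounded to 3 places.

p₁ = P(outcome | exposed) = 233/434 = 0.53687
p₀ = P(outcome | unexposed) = 455/2179 = 0.20881
Under exogeneity and monotonicity, PNS = p₁ − p₀.
PNS = 0.53687 − 0.20881 = 0.32805

PNS ≈ 0.328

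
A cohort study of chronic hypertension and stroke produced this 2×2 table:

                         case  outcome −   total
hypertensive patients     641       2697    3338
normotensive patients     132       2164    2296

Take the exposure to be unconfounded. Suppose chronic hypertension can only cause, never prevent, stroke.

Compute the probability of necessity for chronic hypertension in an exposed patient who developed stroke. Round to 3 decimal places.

PN ≈ 0.701

p₁ = P(outcome | exposed) = 641/3338 = 0.19203
p₀ = P(outcome | unexposed) = 132/2296 = 0.057491
Under exogeneity and monotonicity, PN = (p₁ − p₀)/p₁.
PN = (0.19203 − 0.057491) / 0.19203 ≈ 0.7006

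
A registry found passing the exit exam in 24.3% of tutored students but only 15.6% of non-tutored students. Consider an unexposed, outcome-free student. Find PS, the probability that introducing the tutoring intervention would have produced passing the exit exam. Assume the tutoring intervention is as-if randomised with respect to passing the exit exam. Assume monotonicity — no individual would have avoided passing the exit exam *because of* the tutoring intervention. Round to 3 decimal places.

PS ≈ 0.103

p₁ = 0.243, p₀ = 0.156.
Under exogeneity and monotonicity, PS = (p₁ − p₀) / (1 − p₀).
PS = (0.243 − 0.156) / (1 − 0.156) = 0.087 / 0.844 ≈ 0.1031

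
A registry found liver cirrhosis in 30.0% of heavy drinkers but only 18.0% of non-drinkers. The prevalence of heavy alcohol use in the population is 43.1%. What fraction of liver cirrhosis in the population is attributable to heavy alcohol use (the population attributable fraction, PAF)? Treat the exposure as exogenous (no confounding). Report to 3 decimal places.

PAF ≈ 0.223

p₁ = 0.3, p₀ = 0.18.
Overall risk P(Y=1) = π·p₁ + (1−π)·p₀ = 0.431×0.3 + 0.569×0.18 = 0.23172.
Under exogeneity, PAF = [P(Y=1) − p₀] / P(Y=1).
PAF = (0.23172 − 0.18) / 0.23172 ≈ 0.2232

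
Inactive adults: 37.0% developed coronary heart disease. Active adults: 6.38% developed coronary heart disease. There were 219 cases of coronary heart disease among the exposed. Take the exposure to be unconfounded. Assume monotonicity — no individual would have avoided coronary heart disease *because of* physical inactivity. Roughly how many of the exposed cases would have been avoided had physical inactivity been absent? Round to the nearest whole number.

p₁ = 0.37, p₀ = 0.0638.
PN = (p₁ − p₀)/p₁ = (0.37 − 0.0638) / 0.37 ≈ 0.82757.
Attributable cases ≈ PN × (exposed cases) = 0.82757 × 219 ≈ 181.24.

about 181 cases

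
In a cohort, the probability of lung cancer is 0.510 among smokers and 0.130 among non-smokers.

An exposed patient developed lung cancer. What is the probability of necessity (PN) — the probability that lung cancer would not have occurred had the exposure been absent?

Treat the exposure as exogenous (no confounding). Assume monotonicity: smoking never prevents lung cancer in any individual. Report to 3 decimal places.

Let p₁ = 0.51, p₀ = 0.13.
Under exogeneity and monotonicity, PN = (p₁ − p₀) / p₁.
PN = (0.51 − 0.13) / 0.51 = 0.38 / 0.51 ≈ 0.7451

PN ≈ 0.745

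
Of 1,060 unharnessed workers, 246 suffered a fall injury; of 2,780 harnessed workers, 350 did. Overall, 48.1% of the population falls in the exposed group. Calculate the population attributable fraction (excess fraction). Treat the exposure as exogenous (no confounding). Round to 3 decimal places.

PAF ≈ 0.289

p₁ = P(outcome | exposed) = 246/1060 = 0.23208
p₀ = P(outcome | unexposed) = 350/2780 = 0.1259
Overall risk P(Y=1) = π·p₁ + (1−π)·p₀ = 0.481×0.23208 + 0.519×0.1259 = 0.17697.
Under exogeneity, PAF = [P(Y=1) − p₀] / P(Y=1).
PAF = (0.17697 − 0.1259) / 0.17697 ≈ 0.2886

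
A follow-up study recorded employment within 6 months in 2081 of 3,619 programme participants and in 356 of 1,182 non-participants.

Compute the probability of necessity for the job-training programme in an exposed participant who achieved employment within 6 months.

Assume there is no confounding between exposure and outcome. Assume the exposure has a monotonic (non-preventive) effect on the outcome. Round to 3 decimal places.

PN ≈ 0.476

p₁ = P(outcome | exposed) = 2081/3619 = 0.57502
p₀ = P(outcome | unexposed) = 356/1182 = 0.30118
Under exogeneity and monotonicity, PN = (p₁ − p₀) / p₁.
PN = (0.57502 − 0.30118) / 0.57502 = 0.27384 / 0.57502 ≈ 0.4762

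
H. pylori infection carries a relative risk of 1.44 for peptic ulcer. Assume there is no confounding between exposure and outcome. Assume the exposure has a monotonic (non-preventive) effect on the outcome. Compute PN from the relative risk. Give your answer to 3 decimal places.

Under exogeneity and monotonicity, PN = (RR − 1) / RR = 1 − 1/RR.
PN = (1.44 − 1) / 1.44 = 0.44 / 1.44 ≈ 0.3056

PN ≈ 0.306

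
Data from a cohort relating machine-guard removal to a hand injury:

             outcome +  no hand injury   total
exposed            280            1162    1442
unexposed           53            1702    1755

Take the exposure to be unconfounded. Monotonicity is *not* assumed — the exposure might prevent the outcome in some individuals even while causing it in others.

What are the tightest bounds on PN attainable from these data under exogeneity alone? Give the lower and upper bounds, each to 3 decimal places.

0.844 ≤ PN ≤ 1.000

p₁ = P(outcome | exposed) = 280/1442 = 0.19417
p₀ = P(outcome | unexposed) = 53/1755 = 0.030199
Under exogeneity alone the bounds on PN are max{0,(p₁−p₀)/p₁} ≤ PN ≤ min{1,(1−p₀)/p₁}.
  lower = (p₁ − p₀)/p₁ = 0.16398 / 0.19417 ≈ 0.8445
  upper = min{1, (1 − p₀)/p₁} = 0.9698 / 0.19417 ≈ 4.9945 → capped at 1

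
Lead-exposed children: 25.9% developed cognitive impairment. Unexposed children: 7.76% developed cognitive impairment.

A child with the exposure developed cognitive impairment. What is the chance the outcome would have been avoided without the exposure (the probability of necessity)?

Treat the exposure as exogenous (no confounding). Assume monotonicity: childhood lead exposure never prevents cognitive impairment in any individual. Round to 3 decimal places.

PN ≈ 0.700

p₁ = 0.259, p₀ = 0.0776.
Under exogeneity and monotonicity, PN = (p₁ − p₀) / p₁.
PN = (0.259 − 0.0776) / 0.259 = 0.1814 / 0.259 ≈ 0.7004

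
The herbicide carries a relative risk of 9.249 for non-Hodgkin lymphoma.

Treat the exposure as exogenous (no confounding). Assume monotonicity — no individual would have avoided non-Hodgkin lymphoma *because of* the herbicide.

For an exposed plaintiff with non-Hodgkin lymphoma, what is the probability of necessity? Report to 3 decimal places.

Under exogeneity and monotonicity, PN = (RR − 1) / RR = 1 − 1/RR.
PN = (9.249 − 1) / 9.249 = 8.249 / 9.249 ≈ 0.8919

PN ≈ 0.892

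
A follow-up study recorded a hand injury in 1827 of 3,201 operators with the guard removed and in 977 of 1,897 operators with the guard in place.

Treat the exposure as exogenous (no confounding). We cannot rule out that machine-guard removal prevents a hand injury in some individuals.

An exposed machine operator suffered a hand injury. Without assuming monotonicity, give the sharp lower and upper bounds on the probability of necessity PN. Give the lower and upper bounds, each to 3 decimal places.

0.098 ≤ PN ≤ 0.850

p₁ = P(outcome | exposed) = 1827/3201 = 0.57076
p₀ = P(outcome | unexposed) = 977/1897 = 0.51502
Under exogeneity alone the bounds on PN are max{0,(p₁−p₀)/p₁} ≤ PN ≤ min{1,(1−p₀)/p₁}.
  lower = (p₁ − p₀)/p₁ = 0.055735 / 0.57076 ≈ 0.0977
  upper = min{1, (1 − p₀)/p₁} = 0.48498 / 0.57076 ≈ 0.8497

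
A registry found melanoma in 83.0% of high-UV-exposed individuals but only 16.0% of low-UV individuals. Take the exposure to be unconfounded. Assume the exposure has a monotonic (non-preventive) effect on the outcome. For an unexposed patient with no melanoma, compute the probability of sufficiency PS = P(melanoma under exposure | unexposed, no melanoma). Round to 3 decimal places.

PS ≈ 0.798

p₁ = 0.83, p₀ = 0.16.
Under exogeneity and monotonicity, PS = (p₁ − p₀) / (1 − p₀).
PS = (0.83 − 0.16) / (1 − 0.16) = 0.67 / 0.84 ≈ 0.7976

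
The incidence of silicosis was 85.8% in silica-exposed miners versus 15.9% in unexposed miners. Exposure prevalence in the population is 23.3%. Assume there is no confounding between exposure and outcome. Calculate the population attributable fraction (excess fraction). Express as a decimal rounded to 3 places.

p₁ = 0.858, p₀ = 0.159.
Overall risk P(Y=1) = π·p₁ + (1−π)·p₀ = 0.233×0.858 + 0.767×0.159 = 0.32187.
Under exogeneity, PAF = [P(Y=1) − p₀] / P(Y=1).
PAF = (0.32187 − 0.159) / 0.32187 ≈ 0.5060

PAF ≈ 0.506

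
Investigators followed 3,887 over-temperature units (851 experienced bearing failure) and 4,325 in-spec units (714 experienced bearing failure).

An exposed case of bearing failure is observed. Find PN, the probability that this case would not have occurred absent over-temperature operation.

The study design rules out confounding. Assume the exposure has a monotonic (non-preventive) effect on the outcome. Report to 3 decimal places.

p₁ = P(outcome | exposed) = 851/3887 = 0.21893
p₀ = P(outcome | unexposed) = 714/4325 = 0.16509
Under exogeneity and monotonicity, PN = (p₁ − p₀) / p₁.
PN = (0.21893 − 0.16509) / 0.21893 = 0.053848 / 0.21893 ≈ 0.2460

PN ≈ 0.246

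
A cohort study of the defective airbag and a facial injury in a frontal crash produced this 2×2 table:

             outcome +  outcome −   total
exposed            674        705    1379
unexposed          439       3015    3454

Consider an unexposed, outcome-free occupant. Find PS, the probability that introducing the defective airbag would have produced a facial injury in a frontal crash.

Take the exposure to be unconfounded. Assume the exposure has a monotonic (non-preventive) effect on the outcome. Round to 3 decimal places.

p₁ = P(outcome | exposed) = 674/1379 = 0.48876
p₀ = P(outcome | unexposed) = 439/3454 = 0.1271
Under exogeneity and monotonicity, PS = (p₁ − p₀) / (1 − p₀).
PS = (0.48876 − 0.1271) / (1 − 0.1271) = 0.36166 / 0.8729 ≈ 0.4143

PS ≈ 0.414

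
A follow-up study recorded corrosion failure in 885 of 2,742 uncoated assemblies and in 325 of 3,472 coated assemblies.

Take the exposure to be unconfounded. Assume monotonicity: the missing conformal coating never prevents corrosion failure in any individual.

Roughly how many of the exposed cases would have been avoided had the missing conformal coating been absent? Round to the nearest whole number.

about 628 cases

p₁ = P(outcome | exposed) = 885/2742 = 0.32276
p₀ = P(outcome | unexposed) = 325/3472 = 0.093606
PN = (p₁ − p₀)/p₁ = (0.32276 − 0.093606) / 0.32276 ≈ 0.70998.
Attributable cases ≈ PN × (exposed cases) = 0.70998 × 885 ≈ 628.33.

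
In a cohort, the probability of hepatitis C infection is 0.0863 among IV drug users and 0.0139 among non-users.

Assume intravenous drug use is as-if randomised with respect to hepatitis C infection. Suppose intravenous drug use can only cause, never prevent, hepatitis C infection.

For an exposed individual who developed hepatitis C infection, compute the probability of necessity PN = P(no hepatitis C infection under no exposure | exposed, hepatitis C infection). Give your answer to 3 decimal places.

Let p₁ = 0.0863, p₀ = 0.0139.
Under exogeneity and monotonicity, PN = (p₁ − p₀) / p₁.
PN = (0.0863 − 0.0139) / 0.0863 = 0.0724 / 0.0863 ≈ 0.8389

PN ≈ 0.839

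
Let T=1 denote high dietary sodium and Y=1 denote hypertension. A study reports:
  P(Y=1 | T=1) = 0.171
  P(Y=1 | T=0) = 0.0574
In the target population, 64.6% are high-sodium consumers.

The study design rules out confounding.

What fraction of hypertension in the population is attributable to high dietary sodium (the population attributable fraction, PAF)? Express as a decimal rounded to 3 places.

Let p₁ = 0.171, p₀ = 0.0574.
Overall risk P(Y=1) = π·p₁ + (1−π)·p₀ = 0.646×0.171 + 0.354×0.0574 = 0.13079.
Under exogeneity, PAF = [P(Y=1) − p₀] / P(Y=1).
PAF = (0.13079 − 0.0574) / 0.13079 ≈ 0.5611

PAF ≈ 0.561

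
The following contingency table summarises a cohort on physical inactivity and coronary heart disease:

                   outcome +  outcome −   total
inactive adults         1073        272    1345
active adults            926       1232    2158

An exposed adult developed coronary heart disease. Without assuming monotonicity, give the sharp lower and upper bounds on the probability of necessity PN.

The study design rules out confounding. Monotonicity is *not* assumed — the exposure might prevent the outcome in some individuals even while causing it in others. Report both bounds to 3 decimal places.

p₁ = P(outcome | exposed) = 1073/1345 = 0.79777
p₀ = P(outcome | unexposed) = 926/2158 = 0.4291
Under exogeneity alone the bounds on PN are max{0,(p₁−p₀)/p₁} ≤ PN ≤ min{1,(1−p₀)/p₁}.
  lower = (p₁ − p₀)/p₁ = 0.36867 / 0.79777 ≈ 0.4621
  upper = min{1, (1 − p₀)/p₁} = 0.5709 / 0.79777 ≈ 0.7156

0.462 ≤ PN ≤ 0.716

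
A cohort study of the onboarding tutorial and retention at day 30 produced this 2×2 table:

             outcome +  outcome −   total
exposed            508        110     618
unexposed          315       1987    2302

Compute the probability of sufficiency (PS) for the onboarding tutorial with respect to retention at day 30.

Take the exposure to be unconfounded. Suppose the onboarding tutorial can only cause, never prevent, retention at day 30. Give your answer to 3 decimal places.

PS ≈ 0.794

p₁ = P(outcome | exposed) = 508/618 = 0.82201
p₀ = P(outcome | unexposed) = 315/2302 = 0.13684
Under exogeneity and monotonicity, PS = (p₁ − p₀)/(1 − p₀).
PS = (0.82201 − 0.13684) / 0.86316 ≈ 0.7938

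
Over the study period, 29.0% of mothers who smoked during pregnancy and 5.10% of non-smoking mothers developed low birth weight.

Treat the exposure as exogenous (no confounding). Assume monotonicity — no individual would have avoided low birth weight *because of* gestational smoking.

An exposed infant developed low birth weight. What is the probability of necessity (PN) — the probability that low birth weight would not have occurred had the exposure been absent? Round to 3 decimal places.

p₁ = 0.29, p₀ = 0.051.
Under exogeneity and monotonicity, PN = (p₁ − p₀) / p₁.
PN = (0.29 − 0.051) / 0.29 = 0.239 / 0.29 ≈ 0.8241

PN ≈ 0.824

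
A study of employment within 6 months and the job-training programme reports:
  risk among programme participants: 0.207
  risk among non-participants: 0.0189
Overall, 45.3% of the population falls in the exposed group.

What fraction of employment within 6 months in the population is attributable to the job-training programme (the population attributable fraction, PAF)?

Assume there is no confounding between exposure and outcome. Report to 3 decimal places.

Let p₁ = 0.207, p₀ = 0.0189.
Overall risk P(Y=1) = π·p₁ + (1−π)·p₀ = 0.453×0.207 + 0.547×0.0189 = 0.10411.
Under exogeneity, PAF = [P(Y=1) − p₀] / P(Y=1).
PAF = (0.10411 − 0.0189) / 0.10411 ≈ 0.8185

PAF ≈ 0.818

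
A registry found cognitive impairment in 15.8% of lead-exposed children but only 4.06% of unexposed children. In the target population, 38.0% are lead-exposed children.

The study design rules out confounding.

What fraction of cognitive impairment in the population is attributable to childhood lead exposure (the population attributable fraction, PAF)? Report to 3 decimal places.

p₁ = 0.158, p₀ = 0.0406.
Overall risk P(Y=1) = π·p₁ + (1−π)·p₀ = 0.38×0.158 + 0.62×0.0406 = 0.085212.
Under exogeneity, PAF = [P(Y=1) − p₀] / P(Y=1).
PAF = (0.085212 − 0.0406) / 0.085212 ≈ 0.5235

PAF ≈ 0.524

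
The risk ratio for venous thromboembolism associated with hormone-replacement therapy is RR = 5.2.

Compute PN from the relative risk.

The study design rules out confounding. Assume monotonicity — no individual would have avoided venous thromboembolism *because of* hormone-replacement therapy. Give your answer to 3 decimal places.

PN ≈ 0.808

Under exogeneity and monotonicity, PN = (RR − 1) / RR = 1 − 1/RR.
PN = (5.2 − 1) / 5.2 = 4.2 / 5.2 ≈ 0.8077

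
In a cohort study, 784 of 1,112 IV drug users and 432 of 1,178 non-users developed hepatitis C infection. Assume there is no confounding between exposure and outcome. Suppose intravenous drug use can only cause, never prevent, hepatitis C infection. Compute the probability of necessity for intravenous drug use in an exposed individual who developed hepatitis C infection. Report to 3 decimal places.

p₁ = P(outcome | exposed) = 784/1112 = 0.70504
p₀ = P(outcome | unexposed) = 432/1178 = 0.36672
Under exogeneity and monotonicity, PN = (p₁ − p₀) / p₁.
PN = (0.70504 − 0.36672) / 0.70504 = 0.33831 / 0.70504 ≈ 0.4799

PN ≈ 0.480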